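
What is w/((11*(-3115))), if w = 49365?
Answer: -9873/6853 ≈ -1.4407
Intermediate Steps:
w/((11*(-3115))) = 49365/((11*(-3115))) = 49365/(-34265) = 49365*(-1/34265) = -9873/6853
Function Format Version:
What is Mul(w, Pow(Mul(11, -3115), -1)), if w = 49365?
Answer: Rational(-9873, 6853) ≈ -1.4407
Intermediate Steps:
Mul(w, Pow(Mul(11, -3115), -1)) = Mul(49365, Pow(Mul(11, -3115), -1)) = Mul(49365, Pow(-34265, -1)) = Mul(49365, Rational(-1, 34265)) = Rational(-9873, 6853)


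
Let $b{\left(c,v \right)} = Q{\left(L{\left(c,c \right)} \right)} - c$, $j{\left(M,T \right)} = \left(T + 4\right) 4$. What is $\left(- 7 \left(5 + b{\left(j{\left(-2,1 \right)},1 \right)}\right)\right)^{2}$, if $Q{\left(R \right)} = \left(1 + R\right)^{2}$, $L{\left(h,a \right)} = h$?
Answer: $8892324$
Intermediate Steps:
$j{\left(M,T \right)} = 16 + 4 T$ ($j{\left(M,T \right)} = \left(4 + T\right) 4 = 16 + 4 T$)
$b{\left(c,v \right)} = \left(1 + c\right)^{2} - c$
$\left(- 7 \left(5 + b{\left(j{\left(-2,1 \right)},1 \right)}\right)\right)^{2} = \left(- 7 \left(5 - \left(16 + 4 - \left(1 + \left(16 + 4 \cdot 1\right)\right)^{2}\right)\right)\right)^{2} = \left(- 7 \left(5 + \left(\left(1 + \left(16 + 4\right)\right)^{2} - \left(16 + 4\right)\right)\right)\right)^{2} = \left(- 7 \left(5 + \left(\left(1 + 20\right)^{2} - 20\right)\right)\right)^{2} = \left(- 7 \left(5 - \left(20 - 21^{2}\right)\right)\right)^{2} = \left(- 7 \left(5 + \left(441 - 20\right)\right)\right)^{2} = \left(- 7 \left(5 + 421\right)\right)^{2} = \left(\left(-7\right) 426\right)^{2} = \left(-2982\right)^{2} = 8892324$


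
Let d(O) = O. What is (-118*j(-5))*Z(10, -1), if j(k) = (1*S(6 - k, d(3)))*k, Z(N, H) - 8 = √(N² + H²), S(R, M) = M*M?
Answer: 42480 + 5310*√101 ≈ 95845.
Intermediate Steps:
S(R, M) = M²
Z(N, H) = 8 + √(H² + N²) (Z(N, H) = 8 + √(N² + H²) = 8 + √(H² + N²))
j(k) = 9*k (j(k) = (1*3²)*k = (1*9)*k = 9*k)
(-118*j(-5))*Z(10, -1) = (-1062*(-5))*(8 + √((-1)² + 10²)) = (-118*(-45))*(8 + √(1 + 100)) = 5310*(8 + √101) = 42480 + 5310*√101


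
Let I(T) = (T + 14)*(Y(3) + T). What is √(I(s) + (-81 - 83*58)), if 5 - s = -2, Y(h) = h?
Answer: I*√4685 ≈ 68.447*I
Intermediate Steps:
s = 7 (s = 5 - 1*(-2) = 5 + 2 = 7)
I(T) = (3 + T)*(14 + T) (I(T) = (T + 14)*(3 + T) = (14 + T)*(3 + T) = (3 + T)*(14 + T))
√(I(s) + (-81 - 83*58)) = √((42 + 7² + 17*7) + (-81 - 83*58)) = √((42 + 49 + 119) + (-81 - 4814)) = √(210 - 4895) = √(-4685) = I*√4685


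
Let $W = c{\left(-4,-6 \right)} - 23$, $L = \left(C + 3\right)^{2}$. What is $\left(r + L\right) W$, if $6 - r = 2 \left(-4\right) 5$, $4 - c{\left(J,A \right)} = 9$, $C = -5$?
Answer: $-1400$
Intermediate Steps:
$L = 4$ ($L = \left(-5 + 3\right)^{2} = \left(-2\right)^{2} = 4$)
$c{\left(J,A \right)} = -5$ ($c{\left(J,A \right)} = 4 - 9 = -5$)
$r = 46$ ($r = 6 - 2 \left(-4\right) 5 = 6 - \left(-8\right) 5 = 6 - -40 = 6 + 40 = 46$)
$W = -28$ ($W = -5 - 23 = -28$)
$\left(r + L\right) W = \left(46 + 4\right) \left(-28\right) = 50 \left(-28\right) = -1400$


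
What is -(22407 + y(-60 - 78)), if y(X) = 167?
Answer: -22574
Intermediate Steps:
-(22407 + y(-60 - 78)) = -(22407 + 167) = -1*22574 = -22574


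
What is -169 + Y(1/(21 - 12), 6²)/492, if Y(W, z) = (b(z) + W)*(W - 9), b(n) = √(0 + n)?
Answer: -1684847/9963 ≈ -169.11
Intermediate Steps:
b(n) = √n
Y(W, z) = (-9 + W)*(W + √z) (Y(W, z) = (√z + W)*(W - 9) = (W + √z)*(-9 + W) = (-9 + W)*(W + √z))
-169 + Y(1/(21 - 12), 6²)/492 = -169 + ((1/(21 - 12))² - 9/(21 - 12) - 9*√(6²) + √(6²)/(21 - 12))/492 = -169 + ((1/9)² - 9/9 - 9*√36 + √36/9)*(1/492) = -169 + ((⅑)² - 9*⅑ - 9*6 + (⅑)*6)*(1/492) = -169 + (1/81 - 1 - 54 + ⅔)*(1/492) = -169 - 4400/81*1/492 = -169 - 1100/9963 = -1684847/9963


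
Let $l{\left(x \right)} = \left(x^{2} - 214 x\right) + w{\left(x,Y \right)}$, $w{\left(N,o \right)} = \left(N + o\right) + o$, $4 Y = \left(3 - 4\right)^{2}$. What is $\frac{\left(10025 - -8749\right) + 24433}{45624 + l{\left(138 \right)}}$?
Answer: $\frac{86414}{70549} \approx 1.2249$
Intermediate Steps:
$Y = \frac{1}{4}$ ($Y = \frac{\left(3 - 4\right)^{2}}{4} = \frac{\left(-1\right)^{2}}{4} = \frac{1}{4} \cdot 1 = \frac{1}{4} \approx 0.25$)
$w{\left(N,o \right)} = N + 2 o$
$l{\left(x \right)} = \frac{1}{2} + x^{2} - 213 x$ ($l{\left(x \right)} = \left(x^{2} - 214 x\right) + \left(x + 2 \cdot \frac{1}{4}\right) = \left(x^{2} - 214 x\right) + \left(x + \frac{1}{2}\right) = \left(x^{2} - 214 x\right) + \left(\frac{1}{2} + x\right) = \frac{1}{2} + x^{2} - 213 x$)
$\frac{\left(10025 - -8749\right) + 24433}{45624 + l{\left(138 \right)}} = \frac{\left(10025 - -8749\right) + 24433}{45624 + \left(\frac{1}{2} + 138^{2} - 29394\right)} = \frac{\left(10025 + 8749\right) + 24433}{45624 + \left(\frac{1}{2} + 19044 - 29394\right)} = \frac{18774 + 24433}{45624 - \frac{20699}{2}} = \frac{43207}{\frac{70549}{2}} = 43207 \cdot \frac{2}{70549} = \frac{86414}{70549}$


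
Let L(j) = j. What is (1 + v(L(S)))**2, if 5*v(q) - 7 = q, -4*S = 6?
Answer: 441/100 ≈ 4.4100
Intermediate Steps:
S = -3/2 (S = -1/4*6 = -3/2 ≈ -1.5000)
v(q) = 7/5 + q/5
(1 + v(L(S)))**2 = (1 + (7/5 + (1/5)*(-3/2)))**2 = (1 + (7/5 - 3/10))**2 = (1 + 11/10)**2 = (21/10)**2 = 441/100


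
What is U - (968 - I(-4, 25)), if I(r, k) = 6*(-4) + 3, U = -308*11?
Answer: -4377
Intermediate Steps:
U = -3388
I(r, k) = -21 (I(r, k) = -24 + 3 = -21)
U - (968 - I(-4, 25)) = -3388 - (968 - 1*(-21)) = -3388 - (968 + 21) = -3388 - 1*989 = -3388 - 989 = -4377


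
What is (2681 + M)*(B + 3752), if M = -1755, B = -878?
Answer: 2661324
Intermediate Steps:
(2681 + M)*(B + 3752) = (2681 - 1755)*(-878 + 3752) = 926*2874 = 2661324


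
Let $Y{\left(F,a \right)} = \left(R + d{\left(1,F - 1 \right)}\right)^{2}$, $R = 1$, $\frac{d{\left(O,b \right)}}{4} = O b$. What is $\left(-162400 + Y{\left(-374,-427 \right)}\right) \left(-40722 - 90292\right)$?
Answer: $-273111915414$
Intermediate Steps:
$d{\left(O,b \right)} = 4 O b$
$Y{\left(F,a \right)} = \left(-3 + 4 F\right)^{2}$ ($Y{\left(F,a \right)} = \left(1 + 4 \cdot 1 \left(F - 1\right)\right)^{2} = \left(1 + 4 \cdot 1 \left(-1 + F\right)\right)^{2} = \left(1 + \left(-4 + 4 F\right)\right)^{2} = \left(-3 + 4 F\right)^{2}$)
$\left(-162400 + Y{\left(-374,-427 \right)}\right) \left(-40722 - 90292\right) = \left(-162400 + \left(-3 + 4 \left(-374\right)\right)^{2}\right) \left(-40722 - 90292\right) = \left(-162400 + \left(-3 - 1496\right)^{2}\right) \left(-131014\right) = \left(-162400 + \left(-1499\right)^{2}\right) \left(-131014\right) = \left(-162400 + 2247001\right) \left(-131014\right) = 2084601 \left(-131014\right) = -273111915414$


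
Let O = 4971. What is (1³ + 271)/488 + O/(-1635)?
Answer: -82547/33245 ≈ -2.4830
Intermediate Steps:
(1³ + 271)/488 + O/(-1635) = (1³ + 271)/488 + 4971/(-1635) = (1 + 271)*(1/488) + 4971*(-1/1635) = 272*(1/488) - 1657/545 = 34/61 - 1657/545 = -82547/33245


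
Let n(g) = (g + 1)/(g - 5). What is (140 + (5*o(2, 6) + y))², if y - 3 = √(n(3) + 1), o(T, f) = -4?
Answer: (123 + I)² ≈ 15128.0 + 246.0*I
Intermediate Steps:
n(g) = (1 + g)/(-5 + g)
y = 3 + I (y = 3 + √((1 + 3)/(-5 + 3) + 1) = 3 + √(4/(-2) + 1) = 3 + √(-½*4 + 1) = 3 + √(-2 + 1) = 3 + √(-1) = 3 + I ≈ 3.0 + 1.0*I)
(140 + (5*o(2, 6) + y))² = (140 + (5*(-4) + (3 + I)))² = (140 + (-20 + (3 + I)))² = (140 + (-17 + I))² = (123 + I)²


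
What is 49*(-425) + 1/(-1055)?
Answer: -21970376/1055 ≈ -20825.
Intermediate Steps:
49*(-425) + 1/(-1055) = -20825 - 1/1055 = -21970376/1055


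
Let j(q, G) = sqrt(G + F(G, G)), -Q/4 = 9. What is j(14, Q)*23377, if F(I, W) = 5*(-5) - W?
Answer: 116885*I ≈ 1.1689e+5*I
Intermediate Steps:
Q = -36 (Q = -4*9 = -36)
F(I, W) = -25 - W
j(q, G) = 5*I (j(q, G) = sqrt(G + (-25 - G)) = sqrt(-25) = 5*I)
j(14, Q)*23377 = (5*I)*23377 = 116885*I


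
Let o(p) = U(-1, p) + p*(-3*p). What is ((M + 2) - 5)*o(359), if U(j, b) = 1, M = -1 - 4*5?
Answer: 9279408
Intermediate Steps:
M = -21 (M = -1 - 20 = -21)
o(p) = 1 - 3*p² (o(p) = 1 + p*(-3*p) = 1 - 3*p²)
((M + 2) - 5)*o(359) = ((-21 + 2) - 5)*(1 - 3*359²) = (-19 - 5)*(1 - 3*128881) = -24*(1 - 386643) = -24*(-386642) = 9279408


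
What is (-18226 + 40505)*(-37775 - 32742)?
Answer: -1571048243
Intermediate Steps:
(-18226 + 40505)*(-37775 - 32742) = 22279*(-70517) = -1571048243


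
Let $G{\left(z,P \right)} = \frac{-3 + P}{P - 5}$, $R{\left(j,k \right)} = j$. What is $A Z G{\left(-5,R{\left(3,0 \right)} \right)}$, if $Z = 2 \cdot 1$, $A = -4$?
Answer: $0$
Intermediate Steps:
$Z = 2$
$G{\left(z,P \right)} = \frac{-3 + P}{-5 + P}$
$A Z G{\left(-5,R{\left(3,0 \right)} \right)} = \left(-4\right) 2 \frac{-3 + 3}{-5 + 3} = - 8 \frac{1}{-2} \cdot 0 = - 8 \left(\left(- \frac{1}{2}\right) 0\right) = \left(-8\right) 0 = 0$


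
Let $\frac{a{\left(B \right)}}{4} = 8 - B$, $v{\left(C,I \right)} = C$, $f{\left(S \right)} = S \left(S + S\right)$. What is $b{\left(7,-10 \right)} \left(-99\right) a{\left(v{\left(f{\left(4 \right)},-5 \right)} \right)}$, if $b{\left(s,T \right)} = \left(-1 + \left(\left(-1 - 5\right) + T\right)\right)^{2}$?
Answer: $2746656$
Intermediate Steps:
$f{\left(S \right)} = 2 S^{2}$ ($f{\left(S \right)} = S 2 S = 2 S^{2}$)
$a{\left(B \right)} = 32 - 4 B$ ($a{\left(B \right)} = 4 \left(8 - B\right) = 32 - 4 B$)
$b{\left(s,T \right)} = \left(-7 + T\right)^{2}$ ($b{\left(s,T \right)} = \left(-1 + \left(-6 + T\right)\right)^{2} = \left(-7 + T\right)^{2}$)
$b{\left(7,-10 \right)} \left(-99\right) a{\left(v{\left(f{\left(4 \right)},-5 \right)} \right)} = \left(-7 - 10\right)^{2} \left(-99\right) \left(32 - 4 \cdot 2 \cdot 4^{2}\right) = \left(-17\right)^{2} \left(-99\right) \left(32 - 4 \cdot 2 \cdot 16\right) = 289 \left(-99\right) \left(32 - 128\right) = - 28611 \left(32 - 128\right) = \left(-28611\right) \left(-96\right) = 2746656$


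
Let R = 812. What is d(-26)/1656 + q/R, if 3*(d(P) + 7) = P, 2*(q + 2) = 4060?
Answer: 2509235/1008504 ≈ 2.4881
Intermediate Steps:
q = 2028 (q = -2 + (1/2)*4060 = -2 + 2030 = 2028)
d(P) = -7 + P/3
d(-26)/1656 + q/R = (-7 + (1/3)*(-26))/1656 + 2028/812 = (-7 - 26/3)*(1/1656) + 2028*(1/812) = -47/3*1/1656 + 507/203 = -47/4968 + 507/203 = 2509235/1008504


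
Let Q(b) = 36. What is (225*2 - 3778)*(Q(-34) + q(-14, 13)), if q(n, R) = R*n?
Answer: 485888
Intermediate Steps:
(225*2 - 3778)*(Q(-34) + q(-14, 13)) = (225*2 - 3778)*(36 + 13*(-14)) = (450 - 3778)*(36 - 182) = -3328*(-146) = 485888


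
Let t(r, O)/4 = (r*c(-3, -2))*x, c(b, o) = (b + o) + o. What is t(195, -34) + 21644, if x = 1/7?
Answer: 20864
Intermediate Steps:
x = ⅐ (x = 1*(⅐) = ⅐ ≈ 0.14286)
c(b, o) = b + 2*o
t(r, O) = -4*r (t(r, O) = 4*((r*(-3 + 2*(-2)))*(⅐)) = 4*((r*(-3 - 4))*(⅐)) = 4*((r*(-7))*(⅐)) = 4*(-7*r*(⅐)) = 4*(-r) = -4*r)
t(195, -34) + 21644 = -4*195 + 21644 = -780 + 21644 = 20864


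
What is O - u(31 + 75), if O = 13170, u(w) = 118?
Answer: 13052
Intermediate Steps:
O - u(31 + 75) = 13170 - 1*118 = 13170 - 118 = 13052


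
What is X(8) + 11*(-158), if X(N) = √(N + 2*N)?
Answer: -1738 + 2*√6 ≈ -1733.1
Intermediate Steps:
X(N) = √3*√N (X(N) = √(3*N) = √3*√N)
X(8) + 11*(-158) = √3*√8 + 11*(-158) = √3*(2*√2) - 1738 = 2*√6 - 1738 = -1738 + 2*√6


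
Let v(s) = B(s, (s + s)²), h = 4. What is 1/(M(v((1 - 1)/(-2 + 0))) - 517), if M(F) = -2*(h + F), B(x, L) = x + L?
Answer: -1/525 ≈ -0.0019048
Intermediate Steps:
B(x, L) = L + x
v(s) = s + 4*s² (v(s) = (s + s)² + s = (2*s)² + s = 4*s² + s = s + 4*s²)
M(F) = -8 - 2*F (M(F) = -2*(4 + F) = -8 - 2*F)
1/(M(v((1 - 1)/(-2 + 0))) - 517) = 1/((-8 - 2*(1 - 1)/(-2 + 0)*(1 + 4*((1 - 1)/(-2 + 0)))) - 517) = 1/((-8 - 2*0/(-2)*(1 + 4*(0/(-2)))) - 517) = 1/((-8 - 2*0*(-½)*(1 + 4*(0*(-½)))) - 517) = 1/((-8 - 0*(1 + 4*0)) - 517) = 1/((-8 - 0*(1 + 0)) - 517) = 1/((-8 - 0) - 517) = 1/((-8 - 2*0) - 517) = 1/((-8 + 0) - 517) = 1/(-8 - 517) = 1/(-525) = -1/525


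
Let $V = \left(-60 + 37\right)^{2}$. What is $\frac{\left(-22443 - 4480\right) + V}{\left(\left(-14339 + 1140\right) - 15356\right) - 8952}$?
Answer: $\frac{26394}{37507} \approx 0.70371$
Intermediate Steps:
$V = 529$ ($V = \left(-23\right)^{2} = 529$)
$\frac{\left(-22443 - 4480\right) + V}{\left(\left(-14339 + 1140\right) - 15356\right) - 8952} = \frac{\left(-22443 - 4480\right) + 529}{\left(\left(-14339 + 1140\right) - 15356\right) - 8952} = \frac{-26923 + 529}{\left(-13199 - 15356\right) - 8952} = - \frac{26394}{-28555 - 8952} = - \frac{26394}{-37507} = \left(-26394\right) \left(- \frac{1}{37507}\right) = \frac{26394}{37507}$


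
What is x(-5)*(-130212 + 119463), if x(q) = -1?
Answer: 10749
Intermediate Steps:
x(-5)*(-130212 + 119463) = -(-130212 + 119463) = -1*(-10749) = 10749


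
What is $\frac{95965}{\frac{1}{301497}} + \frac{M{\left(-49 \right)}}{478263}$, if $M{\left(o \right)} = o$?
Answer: $\frac{13837659712166066}{478263} \approx 2.8933 \cdot 10^{10}$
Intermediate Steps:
$\frac{95965}{\frac{1}{301497}} + \frac{M{\left(-49 \right)}}{478263} = \frac{95965}{\frac{1}{301497}} - \frac{49}{478263} = 95965 \frac{1}{\frac{1}{301497}} - \frac{49}{478263} = 95965 \cdot 301497 - \frac{49}{478263} = 28933159605 - \frac{49}{478263} = \frac{13837659712166066}{478263}$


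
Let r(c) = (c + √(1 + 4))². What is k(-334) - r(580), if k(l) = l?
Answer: -336739 - 1160*√5 ≈ -3.3933e+5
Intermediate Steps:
r(c) = (c + √5)²
k(-334) - r(580) = -334 - (580 + √5)²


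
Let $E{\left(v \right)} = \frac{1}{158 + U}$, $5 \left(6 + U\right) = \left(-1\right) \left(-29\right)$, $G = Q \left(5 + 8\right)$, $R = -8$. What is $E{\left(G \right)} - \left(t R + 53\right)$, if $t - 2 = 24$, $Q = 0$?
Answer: $\frac{122300}{789} \approx 155.01$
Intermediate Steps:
$G = 0$ ($G = 0 \left(5 + 8\right) = 0 \cdot 13 = 0$)
$U = - \frac{1}{5}$ ($U = -6 + \frac{\left(-1\right) \left(-29\right)}{5} = -6 + \frac{1}{5} \cdot 29 = -6 + \frac{29}{5} = - \frac{1}{5} \approx -0.2$)
$t = 26$ ($t = 2 + 24 = 26$)
$E{\left(v \right)} = \frac{5}{789}$ ($E{\left(v \right)} = \frac{1}{158 - \frac{1}{5}} = \frac{1}{\frac{789}{5}} = \frac{5}{789}$)
$E{\left(G \right)} - \left(t R + 53\right) = \frac{5}{789} - \left(26 \left(-8\right) + 53\right) = \frac{5}{789} - \left(-208 + 53\right) = \frac{5}{789} - -155 = \frac{5}{789} + 155 = \frac{122300}{789}$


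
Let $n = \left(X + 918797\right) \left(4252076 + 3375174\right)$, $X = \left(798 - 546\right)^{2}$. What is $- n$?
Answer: $-7492255302250$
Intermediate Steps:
$X = 63504$ ($X = 252^{2} = 63504$)
$n = 7492255302250$ ($n = \left(63504 + 918797\right) \left(4252076 + 3375174\right) = 982301 \cdot 7627250 = 7492255302250$)
$- n = \left(-1\right) 7492255302250 = -7492255302250$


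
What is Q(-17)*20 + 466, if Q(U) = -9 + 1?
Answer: 306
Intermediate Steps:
Q(U) = -8
Q(-17)*20 + 466 = -8*20 + 466 = -160 + 466 = 306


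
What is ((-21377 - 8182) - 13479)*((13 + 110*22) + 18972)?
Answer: -921228390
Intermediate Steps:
((-21377 - 8182) - 13479)*((13 + 110*22) + 18972) = (-29559 - 13479)*((13 + 2420) + 18972) = -43038*(2433 + 18972) = -43038*21405 = -921228390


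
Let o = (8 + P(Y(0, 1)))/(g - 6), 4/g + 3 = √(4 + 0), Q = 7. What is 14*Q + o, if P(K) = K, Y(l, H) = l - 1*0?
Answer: 486/5 ≈ 97.200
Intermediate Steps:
Y(l, H) = l (Y(l, H) = l + 0 = l)
g = -4 (g = 4/(-3 + √(4 + 0)) = 4/(-3 + √4) = 4/(-3 + 2) = 4/(-1) = 4*(-1) = -4)
o = -⅘ (o = (8 + 0)/(-4 - 6) = 8/(-10) = 8*(-⅒) = -⅘ ≈ -0.80000)
14*Q + o = 14*7 - ⅘ = 98 - ⅘ = 486/5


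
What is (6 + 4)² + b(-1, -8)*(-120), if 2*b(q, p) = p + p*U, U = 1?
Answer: 1060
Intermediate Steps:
b(q, p) = p (b(q, p) = (p + p*1)/2 = (p + p)/2 = (2*p)/2 = p)
(6 + 4)² + b(-1, -8)*(-120) = (6 + 4)² - 8*(-120) = 10² + 960 = 100 + 960 = 1060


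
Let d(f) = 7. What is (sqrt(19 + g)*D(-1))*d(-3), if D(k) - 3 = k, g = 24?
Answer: 14*sqrt(43) ≈ 91.804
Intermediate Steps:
D(k) = 3 + k
(sqrt(19 + g)*D(-1))*d(-3) = (sqrt(19 + 24)*(3 - 1))*7 = (sqrt(43)*2)*7 = (2*sqrt(43))*7 = 14*sqrt(43)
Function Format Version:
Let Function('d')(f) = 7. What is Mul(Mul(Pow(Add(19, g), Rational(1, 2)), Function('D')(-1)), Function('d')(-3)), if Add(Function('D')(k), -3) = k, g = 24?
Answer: Mul(14, Pow(43, Rational(1, 2))) ≈ 91.804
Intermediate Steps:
Function('D')(k) = Add(3, k)
Mul(Mul(Pow(Add(19, g), Rational(1, 2)), Function('D')(-1)), Function('d')(-3)) = Mul(Mul(Pow(Add(19, 24), Rational(1, 2)), Add(3, -1)), 7) = Mul(Mul(Pow(43, Rational(1, 2)), 2), 7) = Mul(Mul(2, Pow(43, Rational(1, 2))), 7) = Mul(14, Pow(43, Rational(1, 2)))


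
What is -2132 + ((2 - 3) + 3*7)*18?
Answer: -1772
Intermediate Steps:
-2132 + ((2 - 3) + 3*7)*18 = -2132 + (-1 + 21)*18 = -2132 + 20*18 = -2132 + 360 = -1772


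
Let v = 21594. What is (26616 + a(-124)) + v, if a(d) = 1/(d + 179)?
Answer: 2651551/55 ≈ 48210.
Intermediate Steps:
a(d) = 1/(179 + d)
(26616 + a(-124)) + v = (26616 + 1/(179 - 124)) + 21594 = (26616 + 1/55) + 21594 = 1463881/55 + 21594 = 2651551/55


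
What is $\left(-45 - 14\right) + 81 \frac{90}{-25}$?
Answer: $- \frac{1753}{5} \approx -350.6$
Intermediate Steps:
$\left(-45 - 14\right) + 81 \frac{90}{-25} = \left(-45 - 14\right) + 81 \cdot 90 \left(- \frac{1}{25}\right) = -59 + 81 \left(- \frac{18}{5}\right) = -59 - \frac{1458}{5} = - \frac{1753}{5}$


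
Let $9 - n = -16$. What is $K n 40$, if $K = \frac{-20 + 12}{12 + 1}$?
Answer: $- \frac{8000}{13} \approx -615.38$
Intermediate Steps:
$n = 25$ ($n = 9 - -16 = 9 + 16 = 25$)
$K = - \frac{8}{13} \approx -0.61539$
$K n 40 = \left(- \frac{8}{13}\right) 25 \cdot 40 = \left(- \frac{200}{13}\right) 40 = - \frac{8000}{13}$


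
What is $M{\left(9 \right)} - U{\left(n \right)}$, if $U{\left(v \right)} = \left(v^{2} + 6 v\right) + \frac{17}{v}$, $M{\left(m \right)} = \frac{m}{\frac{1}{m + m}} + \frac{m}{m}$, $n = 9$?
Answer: $\frac{235}{9} \approx 26.111$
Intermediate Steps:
$M{\left(m \right)} = 1 + 2 m^{2}$ ($M{\left(m \right)} = \frac{m}{\frac{1}{2 m}} + 1 = \frac{m}{\frac{1}{2} \frac{1}{m}} + 1 = m 2 m + 1 = 2 m^{2} + 1 = 1 + 2 m^{2}$)
$U{\left(v \right)} = v^{2} + 6 v + \frac{17}{v}$
$M{\left(9 \right)} - U{\left(n \right)} = \left(1 + 2 \cdot 9^{2}\right) - \frac{17 + 9^{2} \left(6 + 9\right)}{9} = \left(1 + 2 \cdot 81\right) - \frac{17 + 81 \cdot 15}{9} = \left(1 + 162\right) - \frac{17 + 1215}{9} = 163 - \frac{1}{9} \cdot 1232 = 163 - \frac{1232}{9} = \frac{235}{9}$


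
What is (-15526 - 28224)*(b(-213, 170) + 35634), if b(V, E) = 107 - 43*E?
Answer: -1243856250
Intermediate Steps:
(-15526 - 28224)*(b(-213, 170) + 35634) = (-15526 - 28224)*((107 - 43*170) + 35634) = -43750*((107 - 7310) + 35634) = -43750*(-7203 + 35634) = -43750*28431 = -1243856250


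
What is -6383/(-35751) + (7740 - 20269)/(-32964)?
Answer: 3275291/5863164 ≈ 0.55862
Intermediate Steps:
-6383/(-35751) + (7740 - 20269)/(-32964) = -6383*(-1/35751) - 12529*(-1/32964) = 6383/35751 + 187/492 = 3275291/5863164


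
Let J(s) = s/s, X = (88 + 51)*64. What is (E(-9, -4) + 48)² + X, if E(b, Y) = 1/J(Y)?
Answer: 11297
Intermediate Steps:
X = 8896 (X = 139*64 = 8896)
J(s) = 1
E(b, Y) = 1 (E(b, Y) = 1/1 = 1)
(E(-9, -4) + 48)² + X = (1 + 48)² + 8896 = 49² + 8896 = 2401 + 8896 = 11297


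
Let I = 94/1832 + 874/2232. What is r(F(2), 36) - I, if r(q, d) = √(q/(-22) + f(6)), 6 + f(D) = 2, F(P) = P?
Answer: -56593/127782 + 3*I*√55/11 ≈ -0.44289 + 2.0226*I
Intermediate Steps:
f(D) = -4 (f(D) = -6 + 2 = -4)
r(q, d) = √(-4 - q/22) (r(q, d) = √(q/(-22) - 4) = √(q*(-1/22) - 4) = √(-q/22 - 4) = √(-4 - q/22))
I = 56593/127782 (I = 94*(1/1832) + 874*(1/2232) = 47/916 + 437/1116 = 56593/127782 ≈ 0.44289)
r(F(2), 36) - I = √(-1936 - 22*2)/22 - 1*56593/127782 = √(-1936 - 44)/22 - 56593/127782 = √(-1980)/22 - 56593/127782 = (6*I*√55)/22 - 56593/127782 = 3*I*√55/11 - 56593/127782 = -56593/127782 + 3*I*√55/11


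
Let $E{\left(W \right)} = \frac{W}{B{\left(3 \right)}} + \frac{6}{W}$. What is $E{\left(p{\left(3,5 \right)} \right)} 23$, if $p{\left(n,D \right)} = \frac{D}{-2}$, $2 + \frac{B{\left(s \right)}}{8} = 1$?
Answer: $- \frac{3841}{80} \approx -48.013$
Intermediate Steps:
$B{\left(s \right)} = -8$ ($B{\left(s \right)} = -16 + 8 \cdot 1 = -16 + 8 = -8$)
$p{\left(n,D \right)} = - \frac{D}{2}$ ($p{\left(n,D \right)} = D \left(- \frac{1}{2}\right) = - \frac{D}{2}$)
$E{\left(W \right)} = \frac{6}{W} - \frac{W}{8}$ ($E{\left(W \right)} = \frac{W}{-8} + \frac{6}{W} = W \left(- \frac{1}{8}\right) + \frac{6}{W} = - \frac{W}{8} + \frac{6}{W} = \frac{6}{W} - \frac{W}{8}$)
$E{\left(p{\left(3,5 \right)} \right)} 23 = \left(\frac{6}{\left(- \frac{1}{2}\right) 5} - \frac{\left(- \frac{1}{2}\right) 5}{8}\right) 23 = \left(\frac{6}{- \frac{5}{2}} - - \frac{5}{16}\right) 23 = \left(6 \left(- \frac{2}{5}\right) + \frac{5}{16}\right) 23 = \left(- \frac{12}{5} + \frac{5}{16}\right) 23 = \left(- \frac{167}{80}\right) 23 = - \frac{3841}{80}$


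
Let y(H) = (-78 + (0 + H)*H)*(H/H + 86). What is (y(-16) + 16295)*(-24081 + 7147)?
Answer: -538179454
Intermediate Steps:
y(H) = -6786 + 87*H**2 (y(H) = (-78 + H*H)*(1 + 86) = (-78 + H**2)*87 = -6786 + 87*H**2)
(y(-16) + 16295)*(-24081 + 7147) = ((-6786 + 87*(-16)**2) + 16295)*(-24081 + 7147) = ((-6786 + 87*256) + 16295)*(-16934) = ((-6786 + 22272) + 16295)*(-16934) = (15486 + 16295)*(-16934) = 31781*(-16934) = -538179454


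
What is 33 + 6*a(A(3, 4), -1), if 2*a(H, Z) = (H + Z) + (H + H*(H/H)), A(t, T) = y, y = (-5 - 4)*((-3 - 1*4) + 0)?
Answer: 597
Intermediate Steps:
y = 63 (y = -9*((-3 - 4) + 0) = -9*(-7 + 0) = -9*(-7) = 63)
A(t, T) = 63
a(H, Z) = Z/2 + 3*H/2 (a(H, Z) = ((H + Z) + (H + H*(H/H)))/2 = ((H + Z) + (H + H*1))/2 = ((H + Z) + (H + H))/2 = ((H + Z) + 2*H)/2 = (Z + 3*H)/2 = Z/2 + 3*H/2)
33 + 6*a(A(3, 4), -1) = 33 + 6*((½)*(-1) + (3/2)*63) = 33 + 6*(-½ + 189/2) = 33 + 6*94 = 33 + 564 = 597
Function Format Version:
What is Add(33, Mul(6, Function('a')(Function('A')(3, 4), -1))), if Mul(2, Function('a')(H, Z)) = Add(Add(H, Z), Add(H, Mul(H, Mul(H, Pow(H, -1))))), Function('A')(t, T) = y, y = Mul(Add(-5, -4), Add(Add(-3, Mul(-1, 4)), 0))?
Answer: 597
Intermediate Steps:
y = 63 (y = Mul(-9, Add(Add(-3, -4), 0)) = Mul(-9, Add(-7, 0)) = Mul(-9, -7) = 63)
Function('A')(t, T) = 63
Function('a')(H, Z) = Add(Mul(Rational(1, 2), Z), Mul(Rational(3, 2), H)) (Function('a')(H, Z) = Mul(Rational(1, 2), Add(Add(H, Z), Add(H, Mul(H, Mul(H, Pow(H, -1)))))) = Mul(Rational(1, 2), Add(Add(H, Z), Add(H, Mul(H, 1)))) = Mul(Rational(1, 2), Add(Add(H, Z), Add(H, H))) = Mul(Rational(1, 2), Add(Add(H, Z), Mul(2, H))) = Mul(Rational(1, 2), Add(Z, Mul(3, H))) = Add(Mul(Rational(1, 2), Z), Mul(Rational(3, 2), H)))
Add(33, Mul(6, Function('a')(Function('A')(3, 4), -1))) = Add(33, Mul(6, Add(Mul(Rational(1, 2), -1), Mul(Rational(3, 2), 63)))) = Add(33, Mul(6, Add(Rational(-1, 2), Rational(189, 2)))) = Add(33, Mul(6, 94)) = Add(33, 564) = 597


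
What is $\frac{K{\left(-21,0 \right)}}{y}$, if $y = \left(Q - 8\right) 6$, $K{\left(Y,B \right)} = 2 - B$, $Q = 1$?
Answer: $- \frac{1}{21} \approx -0.047619$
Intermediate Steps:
$y = -42$ ($y = \left(1 - 8\right) 6 = \left(-7\right) 6 = -42$)
$\frac{K{\left(-21,0 \right)}}{y} = \frac{2 - 0}{-42} = \left(2 + 0\right) \left(- \frac{1}{42}\right) = 2 \left(- \frac{1}{42}\right) = - \frac{1}{21}$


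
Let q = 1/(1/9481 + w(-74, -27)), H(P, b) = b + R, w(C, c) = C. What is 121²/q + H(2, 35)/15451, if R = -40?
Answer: -158713029166368/146490931 ≈ -1.0834e+6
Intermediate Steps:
H(P, b) = -40 + b (H(P, b) = b - 40 = -40 + b)
q = -9481/701593 (q = 1/(1/9481 - 74) = 1/(-701593/9481) = -9481/701593 ≈ -0.013514)
121²/q + H(2, 35)/15451 = 121²/(-9481/701593) + (-40 + 35)/15451 = 14641*(-701593/9481) - 5*1/15451 = -10272023113/9481 - 5/15451 = -158713029166368/146490931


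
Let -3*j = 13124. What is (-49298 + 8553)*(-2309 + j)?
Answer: 816977995/3 ≈ 2.7233e+8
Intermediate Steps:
j = -13124/3 (j = -1/3*13124 = -13124/3 ≈ -4374.7)
(-49298 + 8553)*(-2309 + j) = (-49298 + 8553)*(-2309 - 13124/3) = -40745*(-20051/3) = 816977995/3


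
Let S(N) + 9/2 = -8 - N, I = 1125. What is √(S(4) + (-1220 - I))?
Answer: I*√9446/2 ≈ 48.595*I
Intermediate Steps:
S(N) = -25/2 - N (S(N) = -9/2 + (-8 - N) = -25/2 - N)
√(S(4) + (-1220 - I)) = √((-25/2 - 1*4) + (-1220 - 1*1125)) = √((-25/2 - 4) + (-1220 - 1125)) = √(-33/2 - 2345) = √(-4723/2) = I*√9446/2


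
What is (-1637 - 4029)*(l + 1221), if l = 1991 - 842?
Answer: -13428420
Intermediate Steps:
l = 1149
(-1637 - 4029)*(l + 1221) = (-1637 - 4029)*(1149 + 1221) = -5666*2370 = -13428420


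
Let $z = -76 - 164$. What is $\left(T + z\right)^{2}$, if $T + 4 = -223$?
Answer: $218089$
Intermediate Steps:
$z = -240$ ($z = -76 - 164 = -240$)
$T = -227$ ($T = -4 - 223 = -227$)
$\left(T + z\right)^{2} = \left(-227 - 240\right)^{2} = \left(-467\right)^{2} = 218089$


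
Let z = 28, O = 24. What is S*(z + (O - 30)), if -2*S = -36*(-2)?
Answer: -792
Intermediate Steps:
S = -36 (S = -(-1)*36*(-2)/2 = -(-1)*(-72)/2 = -1/2*72 = -36)
S*(z + (O - 30)) = -36*(28 + (24 - 30)) = -36*(28 - 6) = -36*22 = -792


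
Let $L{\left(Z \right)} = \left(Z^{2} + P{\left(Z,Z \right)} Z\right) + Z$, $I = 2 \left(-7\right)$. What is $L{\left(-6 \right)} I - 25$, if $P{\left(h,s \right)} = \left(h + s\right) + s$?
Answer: $-1957$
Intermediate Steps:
$I = -14$
$P{\left(h,s \right)} = h + 2 s$
$L{\left(Z \right)} = Z + 4 Z^{2}$ ($L{\left(Z \right)} = \left(Z^{2} + \left(Z + 2 Z\right) Z\right) + Z = \left(Z^{2} + 3 Z Z\right) + Z = \left(Z^{2} + 3 Z^{2}\right) + Z = 4 Z^{2} + Z = Z + 4 Z^{2}$)
$L{\left(-6 \right)} I - 25 = - 6 \left(1 + 4 \left(-6\right)\right) \left(-14\right) - 25 = - 6 \left(1 - 24\right) \left(-14\right) - 25 = \left(-6\right) \left(-23\right) \left(-14\right) - 25 = 138 \left(-14\right) - 25 = -1932 - 25 = -1957$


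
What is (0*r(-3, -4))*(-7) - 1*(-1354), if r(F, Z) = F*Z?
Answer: 1354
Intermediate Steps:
(0*r(-3, -4))*(-7) - 1*(-1354) = (0*(-3*(-4)))*(-7) - 1*(-1354) = (0*12)*(-7) + 1354 = 0*(-7) + 1354 = 0 + 1354 = 1354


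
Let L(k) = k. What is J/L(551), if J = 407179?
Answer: 407179/551 ≈ 738.98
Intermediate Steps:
J/L(551) = 407179/551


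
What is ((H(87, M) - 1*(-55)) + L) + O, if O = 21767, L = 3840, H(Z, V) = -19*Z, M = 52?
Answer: 24009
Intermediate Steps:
((H(87, M) - 1*(-55)) + L) + O = ((-19*87 - 1*(-55)) + 3840) + 21767 = ((-1653 + 55) + 3840) + 21767 = (-1598 + 3840) + 21767 = 2242 + 21767 = 24009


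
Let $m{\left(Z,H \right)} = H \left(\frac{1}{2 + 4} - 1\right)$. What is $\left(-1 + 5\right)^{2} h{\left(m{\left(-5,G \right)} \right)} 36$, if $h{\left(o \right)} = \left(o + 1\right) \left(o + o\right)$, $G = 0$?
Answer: $0$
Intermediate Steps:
$m{\left(Z,H \right)} = - \frac{5 H}{6}$ ($m{\left(Z,H \right)} = H \left(\frac{1}{6} - 1\right) = H \left(- \frac{5}{6}\right) = - \frac{5 H}{6}$)
$h{\left(o \right)} = 2 o \left(1 + o\right)$ ($h{\left(o \right)} = \left(1 + o\right) 2 o = 2 o \left(1 + o\right)$)
$\left(-1 + 5\right)^{2} h{\left(m{\left(-5,G \right)} \right)} 36 = \left(-1 + 5\right)^{2} \cdot 2 \left(\left(- \frac{5}{6}\right) 0\right) \left(1 - 0\right) 36 = 4^{2} \cdot 2 \cdot 0 \left(1 + 0\right) 36 = 16 \cdot 2 \cdot 0 \cdot 1 \cdot 36 = 16 \cdot 0 \cdot 36 = 0 \cdot 36 = 0$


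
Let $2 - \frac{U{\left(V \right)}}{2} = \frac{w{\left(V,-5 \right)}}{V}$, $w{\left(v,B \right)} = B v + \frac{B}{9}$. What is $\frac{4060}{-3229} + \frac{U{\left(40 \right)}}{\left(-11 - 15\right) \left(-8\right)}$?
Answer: $- \frac{28770635}{24178752} \approx -1.1899$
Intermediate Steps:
$w{\left(v,B \right)} = \frac{B}{9} + B v$ ($w{\left(v,B \right)} = B v + \frac{B}{9} = \frac{B}{9} + B v$)
$U{\left(V \right)} = 4 - \frac{2 \left(- \frac{5}{9} - 5 V\right)}{V}$ ($U{\left(V \right)} = 4 - 2 \frac{\left(-5\right) \left(\frac{1}{9} + V\right)}{V} = 4 - 2 \frac{- \frac{5}{9} - 5 V}{V} = 4 - \frac{2 \left(- \frac{5}{9} - 5 V\right)}{V}$)
$\frac{4060}{-3229} + \frac{U{\left(40 \right)}}{\left(-11 - 15\right) \left(-8\right)} = \frac{4060}{-3229} + \frac{14 + \frac{10}{9 \cdot 40}}{\left(-11 - 15\right) \left(-8\right)} = 4060 \left(- \frac{1}{3229}\right) + \frac{14 + \frac{10}{9} \cdot \frac{1}{40}}{\left(-26\right) \left(-8\right)} = - \frac{4060}{3229} + \frac{14 + \frac{1}{36}}{208} = - \frac{4060}{3229} + \frac{505}{36} \cdot \frac{1}{208} = - \frac{4060}{3229} + \frac{505}{7488} = - \frac{28770635}{24178752}$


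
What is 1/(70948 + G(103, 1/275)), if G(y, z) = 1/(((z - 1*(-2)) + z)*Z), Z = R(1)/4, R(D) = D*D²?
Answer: 138/9791099 ≈ 1.4094e-5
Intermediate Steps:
R(D) = D³
Z = ¼ (Z = 1³/4 = (¼)*1 = ¼ ≈ 0.25000)
G(y, z) = 1/(½ + z/2) (G(y, z) = 1/(((z - 1*(-2)) + z)*(¼)) = 1/(((z + 2) + z)*(¼)) = 1/(((2 + z) + z)*(¼)) = 1/((2 + 2*z)*(¼)) = 1/(½ + z/2))
1/(70948 + G(103, 1/275)) = 1/(70948 + 2/(1 + 1/275)) = 1/(70948 + 2/(276/275)) = 1/(70948 + 2*(275/276)) = 1/(70948 + 275/138) = 1/(9791099/138) = 138/9791099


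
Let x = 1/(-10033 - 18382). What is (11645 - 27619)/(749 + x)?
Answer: -226950605/10641417 ≈ -21.327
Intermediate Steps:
x = -1/28415 (x = 1/(-28415) = -1/28415 ≈ -3.5193e-5)
(11645 - 27619)/(749 + x) = (11645 - 27619)/(749 - 1/28415) = -15974/21282834/28415 = -15974*28415/21282834 = -226950605/10641417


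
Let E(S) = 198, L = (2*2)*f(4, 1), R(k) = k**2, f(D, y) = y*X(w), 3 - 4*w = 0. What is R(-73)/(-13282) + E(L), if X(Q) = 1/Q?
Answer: 2624507/13282 ≈ 197.60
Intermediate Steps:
w = 3/4 (w = 3/4 - 1/4*0 = 3/4 + 0 = 3/4 ≈ 0.75000)
f(D, y) = 4*y/3 (f(D, y) = y/(3/4) = y*(4/3) = 4*y/3)
L = 16/3 (L = (2*2)*((4/3)*1) = 4*(4/3) = 16/3 ≈ 5.3333)
R(-73)/(-13282) + E(L) = (-73)**2/(-13282) + 198 = 5329*(-1/13282) + 198 = -5329/13282 + 198 = 2624507/13282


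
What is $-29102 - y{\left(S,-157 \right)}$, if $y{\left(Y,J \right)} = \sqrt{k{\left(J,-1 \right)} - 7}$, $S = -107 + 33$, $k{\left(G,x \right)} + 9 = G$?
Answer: $-29102 - i \sqrt{173} \approx -29102.0 - 13.153 i$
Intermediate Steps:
$k{\left(G,x \right)} = -9 + G$
$S = -74$
$y{\left(Y,J \right)} = \sqrt{-16 + J}$ ($y{\left(Y,J \right)} = \sqrt{\left(-9 + J\right) - 7} = \sqrt{-16 + J}$)
$-29102 - y{\left(S,-157 \right)} = -29102 - \sqrt{-16 - 157} = -29102 - \sqrt{-173} = -29102 - i \sqrt{173}$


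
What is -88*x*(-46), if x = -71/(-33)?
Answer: 26128/3 ≈ 8709.3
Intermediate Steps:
x = 71/33 (x = -71*(-1/33) = 71/33 ≈ 2.1515)
-88*x*(-46) = -88*71/33*(-46) = -568/3*(-46) = 26128/3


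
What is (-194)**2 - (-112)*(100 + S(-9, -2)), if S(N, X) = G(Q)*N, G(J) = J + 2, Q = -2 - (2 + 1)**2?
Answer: 57908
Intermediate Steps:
Q = -11 (Q = -2 - 1*3**2 = -2 - 1*9 = -2 - 9 = -11)
G(J) = 2 + J
S(N, X) = -9*N (S(N, X) = (2 - 11)*N = -9*N)
(-194)**2 - (-112)*(100 + S(-9, -2)) = (-194)**2 - (-112)*(100 - 9*(-9)) = 37636 - (-112)*(100 + 81) = 37636 - (-112)*181 = 37636 - 1*(-20272) = 37636 + 20272 = 57908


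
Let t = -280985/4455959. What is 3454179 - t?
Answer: 15391680283646/4455959 ≈ 3.4542e+6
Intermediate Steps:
t = -280985/4455959 (t = -280985*1/4455959 = -280985/4455959 ≈ -0.063058)
3454179 - t = 3454179 - 1*(-280985/4455959) = 3454179 + 280985/4455959 = 15391680283646/4455959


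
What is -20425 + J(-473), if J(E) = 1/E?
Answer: -9661026/473 ≈ -20425.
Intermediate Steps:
-20425 + J(-473) = -20425 + 1/(-473) = -20425 - 1/473 = -9661026/473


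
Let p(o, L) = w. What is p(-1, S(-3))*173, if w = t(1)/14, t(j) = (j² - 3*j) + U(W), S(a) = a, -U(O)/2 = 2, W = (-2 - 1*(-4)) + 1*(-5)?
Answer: -519/7 ≈ -74.143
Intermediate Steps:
W = -3 (W = (-2 + 4) - 5 = 2 - 5 = -3)
U(O) = -4 (U(O) = -2*2 = -4)
t(j) = -4 + j² - 3*j (t(j) = (j² - 3*j) - 4 = -4 + j² - 3*j)
w = -3/7 (w = (-4 + 1² - 3*1)/14 = (-4 + 1 - 3)*(1/14) = -6*1/14 = -3/7 ≈ -0.42857)
p(o, L) = -3/7
p(-1, S(-3))*173 = -3/7*173 = -519/7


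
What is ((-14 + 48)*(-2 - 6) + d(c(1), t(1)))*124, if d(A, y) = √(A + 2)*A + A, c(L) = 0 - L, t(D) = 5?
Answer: -33976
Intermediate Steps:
c(L) = -L
d(A, y) = A + A*√(2 + A) (d(A, y) = √(2 + A)*A + A = A*√(2 + A) + A = A + A*√(2 + A))
((-14 + 48)*(-2 - 6) + d(c(1), t(1)))*124 = ((-14 + 48)*(-2 - 6) + (-1*1)*(1 + √(2 - 1*1)))*124 = (34*(-8) - (1 + √(2 - 1)))*124 = (-272 - (1 + √1))*124 = (-272 - (1 + 1))*124 = (-272 - 1*2)*124 = (-272 - 2)*124 = -274*124 = -33976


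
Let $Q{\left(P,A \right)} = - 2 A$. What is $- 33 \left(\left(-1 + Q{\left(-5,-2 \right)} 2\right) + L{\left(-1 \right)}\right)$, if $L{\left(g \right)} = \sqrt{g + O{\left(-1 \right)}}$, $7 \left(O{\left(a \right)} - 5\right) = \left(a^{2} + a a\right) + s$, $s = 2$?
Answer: $-231 - \frac{132 \sqrt{14}}{7} \approx -301.56$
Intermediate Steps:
$O{\left(a \right)} = \frac{37}{7} + \frac{2 a^{2}}{7}$ ($O{\left(a \right)} = 5 + \frac{\left(a^{2} + a a\right) + 2}{7} = 5 + \frac{\left(a^{2} + a^{2}\right) + 2}{7} = 5 + \frac{2 a^{2} + 2}{7} = 5 + \frac{2 + 2 a^{2}}{7} = 5 + \left(\frac{2}{7} + \frac{2 a^{2}}{7}\right) = \frac{37}{7} + \frac{2 a^{2}}{7}$)
$L{\left(g \right)} = \sqrt{\frac{39}{7} + g}$ ($L{\left(g \right)} = \sqrt{g + \left(\frac{37}{7} + \frac{2 \left(-1\right)^{2}}{7}\right)} = \sqrt{g + \left(\frac{37}{7} + \frac{2}{7} \cdot 1\right)} = \sqrt{g + \left(\frac{37}{7} + \frac{2}{7}\right)} = \sqrt{g + \frac{39}{7}} = \sqrt{\frac{39}{7} + g}$)
$- 33 \left(\left(-1 + Q{\left(-5,-2 \right)} 2\right) + L{\left(-1 \right)}\right) = - 33 \left(\left(-1 + \left(-2\right) \left(-2\right) 2\right) + \frac{\sqrt{273 + 49 \left(-1\right)}}{7}\right) = - 33 \left(\left(-1 + 4 \cdot 2\right) + \frac{\sqrt{273 - 49}}{7}\right) = - 33 \left(\left(-1 + 8\right) + \frac{\sqrt{224}}{7}\right) = - 33 \left(7 + \frac{4 \sqrt{14}}{7}\right) = -231 - \frac{132 \sqrt{14}}{7}$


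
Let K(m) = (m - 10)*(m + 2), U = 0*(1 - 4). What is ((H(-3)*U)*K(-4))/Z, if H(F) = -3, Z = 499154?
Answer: 0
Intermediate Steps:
U = 0 (U = 0*(-3) = 0)
K(m) = (-10 + m)*(2 + m)
((H(-3)*U)*K(-4))/Z = ((-3*0)*(-20 + (-4)**2 - 8*(-4)))/499154 = (0*(-20 + 16 + 32))*(1/499154) = (0*28)*(1/499154) = 0*(1/499154) = 0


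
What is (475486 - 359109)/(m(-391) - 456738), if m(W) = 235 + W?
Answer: -116377/456894 ≈ -0.25471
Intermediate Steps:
(475486 - 359109)/(m(-391) - 456738) = (475486 - 359109)/((235 - 391) - 456738) = 116377/(-156 - 456738) = 116377/(-456894) = 116377*(-1/456894) = -116377/456894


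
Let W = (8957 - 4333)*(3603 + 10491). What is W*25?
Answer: 1629266400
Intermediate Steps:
W = 65170656 (W = 4624*14094 = 65170656)
W*25 = 65170656*25 = 1629266400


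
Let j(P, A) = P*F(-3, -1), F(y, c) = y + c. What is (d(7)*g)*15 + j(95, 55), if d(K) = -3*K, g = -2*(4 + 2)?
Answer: 3400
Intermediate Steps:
F(y, c) = c + y
g = -12 (g = -2*6 = -12)
j(P, A) = -4*P (j(P, A) = P*(-1 - 3) = P*(-4) = -4*P)
(d(7)*g)*15 + j(95, 55) = (-3*7*(-12))*15 - 4*95 = -21*(-12)*15 - 380 = 252*15 - 380 = 3780 - 380 = 3400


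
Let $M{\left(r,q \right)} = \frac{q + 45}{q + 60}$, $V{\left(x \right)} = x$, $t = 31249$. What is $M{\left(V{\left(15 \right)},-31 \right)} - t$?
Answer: $- \frac{906207}{29} \approx -31249.0$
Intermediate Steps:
$M{\left(r,q \right)} = \frac{45 + q}{60 + q}$
$M{\left(V{\left(15 \right)},-31 \right)} - t = \frac{45 - 31}{60 - 31} - 31249 = \frac{1}{29} \cdot 14 - 31249 = \frac{14}{29} - 31249 = - \frac{906207}{29}$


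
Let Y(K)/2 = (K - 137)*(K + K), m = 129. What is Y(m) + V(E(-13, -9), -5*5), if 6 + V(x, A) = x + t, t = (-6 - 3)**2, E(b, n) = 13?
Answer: -4040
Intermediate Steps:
Y(K) = 4*K*(-137 + K) (Y(K) = 2*((K - 137)*(K + K)) = 2*((-137 + K)*(2*K)) = 2*(2*K*(-137 + K)) = 4*K*(-137 + K))
t = 81 (t = (-9)**2 = 81)
V(x, A) = 75 + x (V(x, A) = -6 + (x + 81) = -6 + (81 + x) = 75 + x)
Y(m) + V(E(-13, -9), -5*5) = 4*129*(-137 + 129) + (75 + 13) = 4*129*(-8) + 88 = -4128 + 88 = -4040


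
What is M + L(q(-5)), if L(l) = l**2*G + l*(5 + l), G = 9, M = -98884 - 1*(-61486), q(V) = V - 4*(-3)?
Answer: -36873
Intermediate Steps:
q(V) = 12 + V (q(V) = V + 12 = 12 + V)
M = -37398 (M = -98884 + 61486 = -37398)
L(l) = 9*l**2 + l*(5 + l) (L(l) = l**2*9 + l*(5 + l) = 9*l**2 + l*(5 + l))
M + L(q(-5)) = -37398 + 5*(12 - 5)*(1 + 2*(12 - 5)) = -37398 + 5*7*(1 + 2*7) = -37398 + 5*7*(1 + 14) = -37398 + 5*7*15 = -37398 + 525 = -36873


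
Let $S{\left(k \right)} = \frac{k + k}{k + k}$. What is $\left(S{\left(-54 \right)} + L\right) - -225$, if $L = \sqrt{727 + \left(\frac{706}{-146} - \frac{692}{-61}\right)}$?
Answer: $226 + \frac{\sqrt{14544896242}}{4453} \approx 253.08$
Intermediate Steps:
$S{\left(k \right)} = 1$ ($S{\left(k \right)} = \frac{2 k}{2 k} = 2 k \frac{1}{2 k} = 1$)
$L = \frac{\sqrt{14544896242}}{4453}$ ($L = \sqrt{727 + \left(706 \left(- \frac{1}{146}\right) - - \frac{692}{61}\right)} = \sqrt{727 + \left(- \frac{353}{73} + \frac{692}{61}\right)} = \sqrt{727 + \frac{28983}{4453}} = \sqrt{\frac{3266314}{4453}} = \frac{\sqrt{14544896242}}{4453} \approx 27.083$)
$\left(S{\left(-54 \right)} + L\right) - -225 = \left(1 + \frac{\sqrt{14544896242}}{4453}\right) - -225 = \left(1 + \frac{\sqrt{14544896242}}{4453}\right) + \left(-1329 + 1554\right) = \left(1 + \frac{\sqrt{14544896242}}{4453}\right) + 225 = 226 + \frac{\sqrt{14544896242}}{4453}$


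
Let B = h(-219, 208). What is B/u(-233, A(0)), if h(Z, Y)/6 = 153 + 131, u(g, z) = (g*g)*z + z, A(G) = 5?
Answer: 852/135725 ≈ 0.0062774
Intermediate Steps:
u(g, z) = z + z*g**2 (u(g, z) = g**2*z + z = z*g**2 + z = z + z*g**2)
h(Z, Y) = 1704 (h(Z, Y) = 6*(153 + 131) = 6*284 = 1704)
B = 1704
B/u(-233, A(0)) = 1704/((5*(1 + (-233)**2))) = 1704/((5*(1 + 54289))) = 1704/((5*54290)) = 1704/271450 = 1704*(1/271450) = 852/135725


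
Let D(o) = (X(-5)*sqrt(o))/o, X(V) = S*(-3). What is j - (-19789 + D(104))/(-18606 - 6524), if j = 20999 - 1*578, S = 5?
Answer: 73308563/3590 - 3*sqrt(26)/261352 ≈ 20420.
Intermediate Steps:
X(V) = -15 (X(V) = 5*(-3) = -15)
D(o) = -15/sqrt(o) (D(o) = (-15*sqrt(o))/o = -15/sqrt(o))
j = 20421 (j = 20999 - 578 = 20421)
j - (-19789 + D(104))/(-18606 - 6524) = 20421 - (-19789 - 15*sqrt(26)/52)/(-18606 - 6524) = 20421 - (-19789 - 15*sqrt(26)/52)/(-25130) = 20421 - (-19789 - 15*sqrt(26)/52)*(-1)/25130 = 20421 - (2827/3590 + 3*sqrt(26)/261352) = 20421 + (-2827/3590 - 3*sqrt(26)/261352) = 73308563/3590 - 3*sqrt(26)/261352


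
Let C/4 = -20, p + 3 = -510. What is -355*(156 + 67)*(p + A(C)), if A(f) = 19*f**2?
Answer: -9585852355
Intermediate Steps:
p = -513 (p = -3 - 510 = -513)
C = -80 (C = 4*(-20) = -80)
-355*(156 + 67)*(p + A(C)) = -355*(156 + 67)*(-513 + 19*(-80)**2) = -79165*(-513 + 19*6400) = -79165*(-513 + 121600) = -79165*121087 = -355*27002401 = -9585852355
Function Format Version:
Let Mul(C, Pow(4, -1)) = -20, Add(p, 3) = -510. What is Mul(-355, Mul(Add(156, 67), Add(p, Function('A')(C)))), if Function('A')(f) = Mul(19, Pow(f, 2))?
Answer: -9585852355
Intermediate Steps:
p = -513 (p = Add(-3, -510) = -513)
C = -80 (C = Mul(4, -20) = -80)
Mul(-355, Mul(Add(156, 67), Add(p, Function('A')(C)))) = Mul(-355, Mul(Add(156, 67), Add(-513, Mul(19, Pow(-80, 2))))) = Mul(-355, Mul(223, Add(-513, Mul(19, 6400)))) = Mul(-355, Mul(223, Add(-513, 121600))) = Mul(-355, Mul(223, 121087)) = Mul(-355, 27002401) = -9585852355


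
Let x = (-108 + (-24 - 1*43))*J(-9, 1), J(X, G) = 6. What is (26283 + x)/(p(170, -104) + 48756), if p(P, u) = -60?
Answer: 8411/16232 ≈ 0.51817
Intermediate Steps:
x = -1050 (x = (-108 + (-24 - 1*43))*6 = (-108 + (-24 - 43))*6 = (-108 - 67)*6 = -175*6 = -1050)
(26283 + x)/(p(170, -104) + 48756) = (26283 - 1050)/(-60 + 48756) = 25233/48696 = 25233*(1/48696) = 8411/16232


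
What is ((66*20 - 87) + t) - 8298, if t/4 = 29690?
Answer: 111695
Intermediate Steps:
t = 118760 (t = 4*29690 = 118760)
((66*20 - 87) + t) - 8298 = ((66*20 - 87) + 118760) - 8298 = ((1320 - 87) + 118760) - 8298 = (1233 + 118760) - 8298 = 119993 - 8298 = 111695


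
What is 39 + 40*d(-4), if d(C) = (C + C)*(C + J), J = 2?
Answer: 679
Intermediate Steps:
d(C) = 2*C*(2 + C) (d(C) = (C + C)*(C + 2) = (2*C)*(2 + C) = 2*C*(2 + C))
39 + 40*d(-4) = 39 + 40*(2*(-4)*(2 - 4)) = 39 + 40*(2*(-4)*(-2)) = 39 + 40*16 = 39 + 640 = 679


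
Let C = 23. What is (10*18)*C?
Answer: 4140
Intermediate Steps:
(10*18)*C = (10*18)*23 = 180*23 = 4140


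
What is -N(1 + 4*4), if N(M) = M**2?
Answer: -289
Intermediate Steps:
-N(1 + 4*4) = -(1 + 4*4)**2 = -(1 + 16)**2 = -1*17**2 = -1*289 = -289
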